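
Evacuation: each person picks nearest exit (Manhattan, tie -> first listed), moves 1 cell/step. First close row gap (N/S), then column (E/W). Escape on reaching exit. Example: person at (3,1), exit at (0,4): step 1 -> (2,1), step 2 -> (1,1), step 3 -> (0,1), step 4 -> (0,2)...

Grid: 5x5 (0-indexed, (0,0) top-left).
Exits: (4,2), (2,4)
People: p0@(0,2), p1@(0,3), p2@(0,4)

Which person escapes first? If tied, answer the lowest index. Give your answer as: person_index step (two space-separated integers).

Step 1: p0:(0,2)->(1,2) | p1:(0,3)->(1,3) | p2:(0,4)->(1,4)
Step 2: p0:(1,2)->(2,2) | p1:(1,3)->(2,3) | p2:(1,4)->(2,4)->EXIT
Step 3: p0:(2,2)->(3,2) | p1:(2,3)->(2,4)->EXIT | p2:escaped
Step 4: p0:(3,2)->(4,2)->EXIT | p1:escaped | p2:escaped
Exit steps: [4, 3, 2]
First to escape: p2 at step 2

Answer: 2 2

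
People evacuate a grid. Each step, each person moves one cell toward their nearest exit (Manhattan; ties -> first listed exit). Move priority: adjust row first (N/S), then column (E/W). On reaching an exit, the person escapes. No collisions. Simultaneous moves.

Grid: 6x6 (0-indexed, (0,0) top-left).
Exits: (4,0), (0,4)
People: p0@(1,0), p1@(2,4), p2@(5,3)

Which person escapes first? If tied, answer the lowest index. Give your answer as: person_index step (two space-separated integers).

Step 1: p0:(1,0)->(2,0) | p1:(2,4)->(1,4) | p2:(5,3)->(4,3)
Step 2: p0:(2,0)->(3,0) | p1:(1,4)->(0,4)->EXIT | p2:(4,3)->(4,2)
Step 3: p0:(3,0)->(4,0)->EXIT | p1:escaped | p2:(4,2)->(4,1)
Step 4: p0:escaped | p1:escaped | p2:(4,1)->(4,0)->EXIT
Exit steps: [3, 2, 4]
First to escape: p1 at step 2

Answer: 1 2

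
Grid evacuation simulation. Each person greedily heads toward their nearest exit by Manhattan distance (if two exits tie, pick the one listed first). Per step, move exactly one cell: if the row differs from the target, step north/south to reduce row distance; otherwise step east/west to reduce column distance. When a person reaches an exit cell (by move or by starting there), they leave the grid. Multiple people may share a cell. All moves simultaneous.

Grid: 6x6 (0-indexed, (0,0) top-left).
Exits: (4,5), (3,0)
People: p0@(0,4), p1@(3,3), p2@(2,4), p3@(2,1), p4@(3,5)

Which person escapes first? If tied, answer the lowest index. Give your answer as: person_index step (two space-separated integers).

Answer: 4 1

Derivation:
Step 1: p0:(0,4)->(1,4) | p1:(3,3)->(4,3) | p2:(2,4)->(3,4) | p3:(2,1)->(3,1) | p4:(3,5)->(4,5)->EXIT
Step 2: p0:(1,4)->(2,4) | p1:(4,3)->(4,4) | p2:(3,4)->(4,4) | p3:(3,1)->(3,0)->EXIT | p4:escaped
Step 3: p0:(2,4)->(3,4) | p1:(4,4)->(4,5)->EXIT | p2:(4,4)->(4,5)->EXIT | p3:escaped | p4:escaped
Step 4: p0:(3,4)->(4,4) | p1:escaped | p2:escaped | p3:escaped | p4:escaped
Step 5: p0:(4,4)->(4,5)->EXIT | p1:escaped | p2:escaped | p3:escaped | p4:escaped
Exit steps: [5, 3, 3, 2, 1]
First to escape: p4 at step 1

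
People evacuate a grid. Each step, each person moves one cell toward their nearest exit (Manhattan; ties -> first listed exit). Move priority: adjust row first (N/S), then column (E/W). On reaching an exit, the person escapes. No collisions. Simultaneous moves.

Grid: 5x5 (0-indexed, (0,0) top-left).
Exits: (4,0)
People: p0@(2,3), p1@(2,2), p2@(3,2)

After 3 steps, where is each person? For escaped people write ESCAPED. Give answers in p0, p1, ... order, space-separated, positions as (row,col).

Step 1: p0:(2,3)->(3,3) | p1:(2,2)->(3,2) | p2:(3,2)->(4,2)
Step 2: p0:(3,3)->(4,3) | p1:(3,2)->(4,2) | p2:(4,2)->(4,1)
Step 3: p0:(4,3)->(4,2) | p1:(4,2)->(4,1) | p2:(4,1)->(4,0)->EXIT

(4,2) (4,1) ESCAPED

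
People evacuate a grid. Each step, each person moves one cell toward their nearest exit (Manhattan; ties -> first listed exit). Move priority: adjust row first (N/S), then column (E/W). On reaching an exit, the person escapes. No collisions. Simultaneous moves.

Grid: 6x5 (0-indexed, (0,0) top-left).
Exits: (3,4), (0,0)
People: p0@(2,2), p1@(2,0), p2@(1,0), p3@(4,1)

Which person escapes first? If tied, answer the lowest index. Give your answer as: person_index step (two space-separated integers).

Answer: 2 1

Derivation:
Step 1: p0:(2,2)->(3,2) | p1:(2,0)->(1,0) | p2:(1,0)->(0,0)->EXIT | p3:(4,1)->(3,1)
Step 2: p0:(3,2)->(3,3) | p1:(1,0)->(0,0)->EXIT | p2:escaped | p3:(3,1)->(3,2)
Step 3: p0:(3,3)->(3,4)->EXIT | p1:escaped | p2:escaped | p3:(3,2)->(3,3)
Step 4: p0:escaped | p1:escaped | p2:escaped | p3:(3,3)->(3,4)->EXIT
Exit steps: [3, 2, 1, 4]
First to escape: p2 at step 1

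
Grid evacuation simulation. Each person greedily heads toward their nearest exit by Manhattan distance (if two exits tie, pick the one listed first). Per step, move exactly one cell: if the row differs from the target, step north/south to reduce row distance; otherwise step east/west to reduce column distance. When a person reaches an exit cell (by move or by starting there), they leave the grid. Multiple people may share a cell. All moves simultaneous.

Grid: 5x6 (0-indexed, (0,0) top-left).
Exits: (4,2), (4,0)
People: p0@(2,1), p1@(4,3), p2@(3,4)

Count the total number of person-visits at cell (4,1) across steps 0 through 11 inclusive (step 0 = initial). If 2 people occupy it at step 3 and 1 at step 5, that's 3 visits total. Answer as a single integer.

Step 0: p0@(2,1) p1@(4,3) p2@(3,4) -> at (4,1): 0 [-], cum=0
Step 1: p0@(3,1) p1@ESC p2@(4,4) -> at (4,1): 0 [-], cum=0
Step 2: p0@(4,1) p1@ESC p2@(4,3) -> at (4,1): 1 [p0], cum=1
Step 3: p0@ESC p1@ESC p2@ESC -> at (4,1): 0 [-], cum=1
Total visits = 1

Answer: 1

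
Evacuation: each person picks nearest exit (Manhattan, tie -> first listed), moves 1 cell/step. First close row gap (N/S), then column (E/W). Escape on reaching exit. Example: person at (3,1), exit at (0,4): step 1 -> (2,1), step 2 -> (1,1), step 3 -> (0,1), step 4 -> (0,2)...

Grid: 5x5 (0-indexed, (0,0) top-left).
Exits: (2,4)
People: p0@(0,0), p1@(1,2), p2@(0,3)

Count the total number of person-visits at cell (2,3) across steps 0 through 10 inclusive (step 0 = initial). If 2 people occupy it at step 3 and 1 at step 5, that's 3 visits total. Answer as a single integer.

Answer: 3

Derivation:
Step 0: p0@(0,0) p1@(1,2) p2@(0,3) -> at (2,3): 0 [-], cum=0
Step 1: p0@(1,0) p1@(2,2) p2@(1,3) -> at (2,3): 0 [-], cum=0
Step 2: p0@(2,0) p1@(2,3) p2@(2,3) -> at (2,3): 2 [p1,p2], cum=2
Step 3: p0@(2,1) p1@ESC p2@ESC -> at (2,3): 0 [-], cum=2
Step 4: p0@(2,2) p1@ESC p2@ESC -> at (2,3): 0 [-], cum=2
Step 5: p0@(2,3) p1@ESC p2@ESC -> at (2,3): 1 [p0], cum=3
Step 6: p0@ESC p1@ESC p2@ESC -> at (2,3): 0 [-], cum=3
Total visits = 3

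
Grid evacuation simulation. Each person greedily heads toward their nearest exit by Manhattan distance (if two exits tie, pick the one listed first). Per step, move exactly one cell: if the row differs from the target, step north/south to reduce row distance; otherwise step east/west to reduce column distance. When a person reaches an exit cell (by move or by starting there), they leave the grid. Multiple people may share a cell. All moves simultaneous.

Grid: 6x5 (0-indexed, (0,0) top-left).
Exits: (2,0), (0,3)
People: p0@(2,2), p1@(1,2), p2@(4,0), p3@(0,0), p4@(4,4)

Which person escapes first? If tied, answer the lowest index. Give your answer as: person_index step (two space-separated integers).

Step 1: p0:(2,2)->(2,1) | p1:(1,2)->(0,2) | p2:(4,0)->(3,0) | p3:(0,0)->(1,0) | p4:(4,4)->(3,4)
Step 2: p0:(2,1)->(2,0)->EXIT | p1:(0,2)->(0,3)->EXIT | p2:(3,0)->(2,0)->EXIT | p3:(1,0)->(2,0)->EXIT | p4:(3,4)->(2,4)
Step 3: p0:escaped | p1:escaped | p2:escaped | p3:escaped | p4:(2,4)->(1,4)
Step 4: p0:escaped | p1:escaped | p2:escaped | p3:escaped | p4:(1,4)->(0,4)
Step 5: p0:escaped | p1:escaped | p2:escaped | p3:escaped | p4:(0,4)->(0,3)->EXIT
Exit steps: [2, 2, 2, 2, 5]
First to escape: p0 at step 2

Answer: 0 2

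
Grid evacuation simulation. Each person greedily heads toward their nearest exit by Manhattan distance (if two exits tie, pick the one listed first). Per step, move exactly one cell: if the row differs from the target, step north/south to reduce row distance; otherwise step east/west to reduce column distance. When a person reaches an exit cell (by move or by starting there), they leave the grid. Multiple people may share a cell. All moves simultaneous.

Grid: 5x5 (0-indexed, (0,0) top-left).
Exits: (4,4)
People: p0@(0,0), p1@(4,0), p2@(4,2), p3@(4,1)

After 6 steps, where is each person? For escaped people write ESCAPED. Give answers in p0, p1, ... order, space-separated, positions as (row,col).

Step 1: p0:(0,0)->(1,0) | p1:(4,0)->(4,1) | p2:(4,2)->(4,3) | p3:(4,1)->(4,2)
Step 2: p0:(1,0)->(2,0) | p1:(4,1)->(4,2) | p2:(4,3)->(4,4)->EXIT | p3:(4,2)->(4,3)
Step 3: p0:(2,0)->(3,0) | p1:(4,2)->(4,3) | p2:escaped | p3:(4,3)->(4,4)->EXIT
Step 4: p0:(3,0)->(4,0) | p1:(4,3)->(4,4)->EXIT | p2:escaped | p3:escaped
Step 5: p0:(4,0)->(4,1) | p1:escaped | p2:escaped | p3:escaped
Step 6: p0:(4,1)->(4,2) | p1:escaped | p2:escaped | p3:escaped

(4,2) ESCAPED ESCAPED ESCAPED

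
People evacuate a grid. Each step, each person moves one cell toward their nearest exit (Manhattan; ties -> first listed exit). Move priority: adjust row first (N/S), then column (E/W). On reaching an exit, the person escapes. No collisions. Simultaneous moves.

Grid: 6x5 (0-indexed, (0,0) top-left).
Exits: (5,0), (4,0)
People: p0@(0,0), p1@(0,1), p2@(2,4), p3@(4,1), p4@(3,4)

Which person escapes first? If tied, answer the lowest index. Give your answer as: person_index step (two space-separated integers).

Answer: 3 1

Derivation:
Step 1: p0:(0,0)->(1,0) | p1:(0,1)->(1,1) | p2:(2,4)->(3,4) | p3:(4,1)->(4,0)->EXIT | p4:(3,4)->(4,4)
Step 2: p0:(1,0)->(2,0) | p1:(1,1)->(2,1) | p2:(3,4)->(4,4) | p3:escaped | p4:(4,4)->(4,3)
Step 3: p0:(2,0)->(3,0) | p1:(2,1)->(3,1) | p2:(4,4)->(4,3) | p3:escaped | p4:(4,3)->(4,2)
Step 4: p0:(3,0)->(4,0)->EXIT | p1:(3,1)->(4,1) | p2:(4,3)->(4,2) | p3:escaped | p4:(4,2)->(4,1)
Step 5: p0:escaped | p1:(4,1)->(4,0)->EXIT | p2:(4,2)->(4,1) | p3:escaped | p4:(4,1)->(4,0)->EXIT
Step 6: p0:escaped | p1:escaped | p2:(4,1)->(4,0)->EXIT | p3:escaped | p4:escaped
Exit steps: [4, 5, 6, 1, 5]
First to escape: p3 at step 1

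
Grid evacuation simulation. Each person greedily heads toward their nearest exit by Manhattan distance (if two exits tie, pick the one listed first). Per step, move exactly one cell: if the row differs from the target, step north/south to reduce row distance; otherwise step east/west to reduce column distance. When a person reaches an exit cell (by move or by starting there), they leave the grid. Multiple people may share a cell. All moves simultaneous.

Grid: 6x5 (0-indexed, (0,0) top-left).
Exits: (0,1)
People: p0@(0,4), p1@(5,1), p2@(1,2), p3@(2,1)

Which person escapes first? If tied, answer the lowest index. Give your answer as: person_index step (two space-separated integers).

Answer: 2 2

Derivation:
Step 1: p0:(0,4)->(0,3) | p1:(5,1)->(4,1) | p2:(1,2)->(0,2) | p3:(2,1)->(1,1)
Step 2: p0:(0,3)->(0,2) | p1:(4,1)->(3,1) | p2:(0,2)->(0,1)->EXIT | p3:(1,1)->(0,1)->EXIT
Step 3: p0:(0,2)->(0,1)->EXIT | p1:(3,1)->(2,1) | p2:escaped | p3:escaped
Step 4: p0:escaped | p1:(2,1)->(1,1) | p2:escaped | p3:escaped
Step 5: p0:escaped | p1:(1,1)->(0,1)->EXIT | p2:escaped | p3:escaped
Exit steps: [3, 5, 2, 2]
First to escape: p2 at step 2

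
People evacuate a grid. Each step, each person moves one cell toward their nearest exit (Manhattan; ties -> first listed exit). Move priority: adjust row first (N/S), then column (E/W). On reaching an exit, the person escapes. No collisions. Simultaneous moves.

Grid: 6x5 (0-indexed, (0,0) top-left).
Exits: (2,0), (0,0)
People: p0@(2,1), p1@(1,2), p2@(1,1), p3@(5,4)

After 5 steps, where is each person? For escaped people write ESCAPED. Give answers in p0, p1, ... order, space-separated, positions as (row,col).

Step 1: p0:(2,1)->(2,0)->EXIT | p1:(1,2)->(2,2) | p2:(1,1)->(2,1) | p3:(5,4)->(4,4)
Step 2: p0:escaped | p1:(2,2)->(2,1) | p2:(2,1)->(2,0)->EXIT | p3:(4,4)->(3,4)
Step 3: p0:escaped | p1:(2,1)->(2,0)->EXIT | p2:escaped | p3:(3,4)->(2,4)
Step 4: p0:escaped | p1:escaped | p2:escaped | p3:(2,4)->(2,3)
Step 5: p0:escaped | p1:escaped | p2:escaped | p3:(2,3)->(2,2)

ESCAPED ESCAPED ESCAPED (2,2)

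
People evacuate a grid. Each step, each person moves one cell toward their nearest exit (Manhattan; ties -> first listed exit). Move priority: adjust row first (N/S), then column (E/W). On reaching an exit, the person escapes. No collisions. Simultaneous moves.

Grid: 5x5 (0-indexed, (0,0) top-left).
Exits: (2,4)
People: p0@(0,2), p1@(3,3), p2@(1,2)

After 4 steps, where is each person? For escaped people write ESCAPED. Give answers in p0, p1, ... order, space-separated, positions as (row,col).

Step 1: p0:(0,2)->(1,2) | p1:(3,3)->(2,3) | p2:(1,2)->(2,2)
Step 2: p0:(1,2)->(2,2) | p1:(2,3)->(2,4)->EXIT | p2:(2,2)->(2,3)
Step 3: p0:(2,2)->(2,3) | p1:escaped | p2:(2,3)->(2,4)->EXIT
Step 4: p0:(2,3)->(2,4)->EXIT | p1:escaped | p2:escaped

ESCAPED ESCAPED ESCAPED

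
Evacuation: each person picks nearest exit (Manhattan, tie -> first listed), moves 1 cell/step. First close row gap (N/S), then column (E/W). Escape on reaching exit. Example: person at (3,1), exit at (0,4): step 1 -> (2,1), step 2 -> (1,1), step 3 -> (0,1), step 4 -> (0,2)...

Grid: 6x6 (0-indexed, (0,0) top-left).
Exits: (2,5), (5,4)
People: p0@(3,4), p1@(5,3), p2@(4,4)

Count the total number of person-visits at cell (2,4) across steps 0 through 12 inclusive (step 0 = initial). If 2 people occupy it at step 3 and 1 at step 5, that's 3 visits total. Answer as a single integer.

Answer: 1

Derivation:
Step 0: p0@(3,4) p1@(5,3) p2@(4,4) -> at (2,4): 0 [-], cum=0
Step 1: p0@(2,4) p1@ESC p2@ESC -> at (2,4): 1 [p0], cum=1
Step 2: p0@ESC p1@ESC p2@ESC -> at (2,4): 0 [-], cum=1
Total visits = 1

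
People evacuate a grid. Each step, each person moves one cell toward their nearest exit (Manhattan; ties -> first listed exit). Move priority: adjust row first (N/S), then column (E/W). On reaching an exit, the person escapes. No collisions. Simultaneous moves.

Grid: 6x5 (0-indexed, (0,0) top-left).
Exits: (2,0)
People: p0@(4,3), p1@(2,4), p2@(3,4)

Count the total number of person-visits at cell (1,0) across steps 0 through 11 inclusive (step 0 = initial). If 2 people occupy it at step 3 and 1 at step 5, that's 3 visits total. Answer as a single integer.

Answer: 0

Derivation:
Step 0: p0@(4,3) p1@(2,4) p2@(3,4) -> at (1,0): 0 [-], cum=0
Step 1: p0@(3,3) p1@(2,3) p2@(2,4) -> at (1,0): 0 [-], cum=0
Step 2: p0@(2,3) p1@(2,2) p2@(2,3) -> at (1,0): 0 [-], cum=0
Step 3: p0@(2,2) p1@(2,1) p2@(2,2) -> at (1,0): 0 [-], cum=0
Step 4: p0@(2,1) p1@ESC p2@(2,1) -> at (1,0): 0 [-], cum=0
Step 5: p0@ESC p1@ESC p2@ESC -> at (1,0): 0 [-], cum=0
Total visits = 0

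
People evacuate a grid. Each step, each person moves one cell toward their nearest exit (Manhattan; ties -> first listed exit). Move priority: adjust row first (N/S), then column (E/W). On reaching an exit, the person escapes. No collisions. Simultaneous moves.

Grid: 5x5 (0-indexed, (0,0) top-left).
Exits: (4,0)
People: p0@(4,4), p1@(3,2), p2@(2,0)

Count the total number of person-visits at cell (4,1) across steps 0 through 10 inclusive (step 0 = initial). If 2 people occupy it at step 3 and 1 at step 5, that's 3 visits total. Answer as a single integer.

Step 0: p0@(4,4) p1@(3,2) p2@(2,0) -> at (4,1): 0 [-], cum=0
Step 1: p0@(4,3) p1@(4,2) p2@(3,0) -> at (4,1): 0 [-], cum=0
Step 2: p0@(4,2) p1@(4,1) p2@ESC -> at (4,1): 1 [p1], cum=1
Step 3: p0@(4,1) p1@ESC p2@ESC -> at (4,1): 1 [p0], cum=2
Step 4: p0@ESC p1@ESC p2@ESC -> at (4,1): 0 [-], cum=2
Total visits = 2

Answer: 2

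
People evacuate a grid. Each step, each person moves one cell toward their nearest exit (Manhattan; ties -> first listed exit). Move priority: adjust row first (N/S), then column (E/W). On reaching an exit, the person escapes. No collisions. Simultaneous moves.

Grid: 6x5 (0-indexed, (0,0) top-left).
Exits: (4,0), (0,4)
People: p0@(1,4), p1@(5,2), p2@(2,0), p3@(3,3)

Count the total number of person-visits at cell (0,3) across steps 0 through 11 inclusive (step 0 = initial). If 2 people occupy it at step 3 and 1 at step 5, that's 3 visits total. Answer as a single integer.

Answer: 0

Derivation:
Step 0: p0@(1,4) p1@(5,2) p2@(2,0) p3@(3,3) -> at (0,3): 0 [-], cum=0
Step 1: p0@ESC p1@(4,2) p2@(3,0) p3@(4,3) -> at (0,3): 0 [-], cum=0
Step 2: p0@ESC p1@(4,1) p2@ESC p3@(4,2) -> at (0,3): 0 [-], cum=0
Step 3: p0@ESC p1@ESC p2@ESC p3@(4,1) -> at (0,3): 0 [-], cum=0
Step 4: p0@ESC p1@ESC p2@ESC p3@ESC -> at (0,3): 0 [-], cum=0
Total visits = 0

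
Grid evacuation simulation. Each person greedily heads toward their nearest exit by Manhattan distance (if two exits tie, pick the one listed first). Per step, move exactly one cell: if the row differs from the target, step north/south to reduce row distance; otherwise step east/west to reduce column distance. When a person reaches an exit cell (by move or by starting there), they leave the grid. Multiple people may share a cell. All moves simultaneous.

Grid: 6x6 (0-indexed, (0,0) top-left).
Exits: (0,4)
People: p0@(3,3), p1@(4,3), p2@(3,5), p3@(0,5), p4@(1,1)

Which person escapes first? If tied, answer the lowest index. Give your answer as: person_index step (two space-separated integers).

Answer: 3 1

Derivation:
Step 1: p0:(3,3)->(2,3) | p1:(4,3)->(3,3) | p2:(3,5)->(2,5) | p3:(0,5)->(0,4)->EXIT | p4:(1,1)->(0,1)
Step 2: p0:(2,3)->(1,3) | p1:(3,3)->(2,3) | p2:(2,5)->(1,5) | p3:escaped | p4:(0,1)->(0,2)
Step 3: p0:(1,3)->(0,3) | p1:(2,3)->(1,3) | p2:(1,5)->(0,5) | p3:escaped | p4:(0,2)->(0,3)
Step 4: p0:(0,3)->(0,4)->EXIT | p1:(1,3)->(0,3) | p2:(0,5)->(0,4)->EXIT | p3:escaped | p4:(0,3)->(0,4)->EXIT
Step 5: p0:escaped | p1:(0,3)->(0,4)->EXIT | p2:escaped | p3:escaped | p4:escaped
Exit steps: [4, 5, 4, 1, 4]
First to escape: p3 at step 1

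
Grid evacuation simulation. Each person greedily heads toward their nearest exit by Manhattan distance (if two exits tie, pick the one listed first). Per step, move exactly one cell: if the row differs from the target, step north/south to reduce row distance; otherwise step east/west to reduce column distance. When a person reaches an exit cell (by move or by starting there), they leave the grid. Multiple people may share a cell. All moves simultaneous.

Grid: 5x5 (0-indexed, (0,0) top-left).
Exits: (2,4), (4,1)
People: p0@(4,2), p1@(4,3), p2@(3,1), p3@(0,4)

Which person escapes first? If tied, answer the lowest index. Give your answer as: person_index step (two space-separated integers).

Step 1: p0:(4,2)->(4,1)->EXIT | p1:(4,3)->(4,2) | p2:(3,1)->(4,1)->EXIT | p3:(0,4)->(1,4)
Step 2: p0:escaped | p1:(4,2)->(4,1)->EXIT | p2:escaped | p3:(1,4)->(2,4)->EXIT
Exit steps: [1, 2, 1, 2]
First to escape: p0 at step 1

Answer: 0 1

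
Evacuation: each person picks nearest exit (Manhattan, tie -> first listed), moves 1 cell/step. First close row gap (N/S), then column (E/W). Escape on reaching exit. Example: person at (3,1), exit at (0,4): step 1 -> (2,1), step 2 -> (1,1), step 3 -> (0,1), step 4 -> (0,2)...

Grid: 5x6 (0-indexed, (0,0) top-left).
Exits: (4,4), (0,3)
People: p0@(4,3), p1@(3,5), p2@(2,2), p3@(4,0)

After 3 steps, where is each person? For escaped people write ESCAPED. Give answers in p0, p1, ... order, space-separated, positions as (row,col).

Step 1: p0:(4,3)->(4,4)->EXIT | p1:(3,5)->(4,5) | p2:(2,2)->(1,2) | p3:(4,0)->(4,1)
Step 2: p0:escaped | p1:(4,5)->(4,4)->EXIT | p2:(1,2)->(0,2) | p3:(4,1)->(4,2)
Step 3: p0:escaped | p1:escaped | p2:(0,2)->(0,3)->EXIT | p3:(4,2)->(4,3)

ESCAPED ESCAPED ESCAPED (4,3)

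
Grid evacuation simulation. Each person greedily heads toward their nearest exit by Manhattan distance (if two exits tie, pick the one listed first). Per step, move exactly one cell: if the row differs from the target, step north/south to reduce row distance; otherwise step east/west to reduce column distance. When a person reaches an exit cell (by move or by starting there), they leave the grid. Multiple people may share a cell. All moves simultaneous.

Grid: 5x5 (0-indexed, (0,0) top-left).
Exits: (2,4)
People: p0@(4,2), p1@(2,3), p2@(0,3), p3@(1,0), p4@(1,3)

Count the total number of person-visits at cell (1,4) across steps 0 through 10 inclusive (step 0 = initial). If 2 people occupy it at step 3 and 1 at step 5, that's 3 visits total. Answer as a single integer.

Answer: 0

Derivation:
Step 0: p0@(4,2) p1@(2,3) p2@(0,3) p3@(1,0) p4@(1,3) -> at (1,4): 0 [-], cum=0
Step 1: p0@(3,2) p1@ESC p2@(1,3) p3@(2,0) p4@(2,3) -> at (1,4): 0 [-], cum=0
Step 2: p0@(2,2) p1@ESC p2@(2,3) p3@(2,1) p4@ESC -> at (1,4): 0 [-], cum=0
Step 3: p0@(2,3) p1@ESC p2@ESC p3@(2,2) p4@ESC -> at (1,4): 0 [-], cum=0
Step 4: p0@ESC p1@ESC p2@ESC p3@(2,3) p4@ESC -> at (1,4): 0 [-], cum=0
Step 5: p0@ESC p1@ESC p2@ESC p3@ESC p4@ESC -> at (1,4): 0 [-], cum=0
Total visits = 0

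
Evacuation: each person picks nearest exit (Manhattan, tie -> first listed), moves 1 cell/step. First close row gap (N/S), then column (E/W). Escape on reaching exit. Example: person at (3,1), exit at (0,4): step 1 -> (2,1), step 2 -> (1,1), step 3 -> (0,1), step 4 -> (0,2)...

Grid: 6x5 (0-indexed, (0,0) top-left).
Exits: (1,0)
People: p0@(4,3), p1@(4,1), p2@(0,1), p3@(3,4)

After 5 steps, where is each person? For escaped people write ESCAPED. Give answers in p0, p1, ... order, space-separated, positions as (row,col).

Step 1: p0:(4,3)->(3,3) | p1:(4,1)->(3,1) | p2:(0,1)->(1,1) | p3:(3,4)->(2,4)
Step 2: p0:(3,3)->(2,3) | p1:(3,1)->(2,1) | p2:(1,1)->(1,0)->EXIT | p3:(2,4)->(1,4)
Step 3: p0:(2,3)->(1,3) | p1:(2,1)->(1,1) | p2:escaped | p3:(1,4)->(1,3)
Step 4: p0:(1,3)->(1,2) | p1:(1,1)->(1,0)->EXIT | p2:escaped | p3:(1,3)->(1,2)
Step 5: p0:(1,2)->(1,1) | p1:escaped | p2:escaped | p3:(1,2)->(1,1)

(1,1) ESCAPED ESCAPED (1,1)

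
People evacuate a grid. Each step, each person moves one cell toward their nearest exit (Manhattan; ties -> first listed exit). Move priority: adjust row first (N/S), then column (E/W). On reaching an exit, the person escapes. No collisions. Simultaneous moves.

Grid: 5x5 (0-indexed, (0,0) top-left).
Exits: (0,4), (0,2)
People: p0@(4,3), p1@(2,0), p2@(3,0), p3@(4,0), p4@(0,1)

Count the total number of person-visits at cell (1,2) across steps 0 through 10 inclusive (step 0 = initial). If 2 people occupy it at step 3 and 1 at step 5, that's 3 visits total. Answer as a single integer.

Step 0: p0@(4,3) p1@(2,0) p2@(3,0) p3@(4,0) p4@(0,1) -> at (1,2): 0 [-], cum=0
Step 1: p0@(3,3) p1@(1,0) p2@(2,0) p3@(3,0) p4@ESC -> at (1,2): 0 [-], cum=0
Step 2: p0@(2,3) p1@(0,0) p2@(1,0) p3@(2,0) p4@ESC -> at (1,2): 0 [-], cum=0
Step 3: p0@(1,3) p1@(0,1) p2@(0,0) p3@(1,0) p4@ESC -> at (1,2): 0 [-], cum=0
Step 4: p0@(0,3) p1@ESC p2@(0,1) p3@(0,0) p4@ESC -> at (1,2): 0 [-], cum=0
Step 5: p0@ESC p1@ESC p2@ESC p3@(0,1) p4@ESC -> at (1,2): 0 [-], cum=0
Step 6: p0@ESC p1@ESC p2@ESC p3@ESC p4@ESC -> at (1,2): 0 [-], cum=0
Total visits = 0

Answer: 0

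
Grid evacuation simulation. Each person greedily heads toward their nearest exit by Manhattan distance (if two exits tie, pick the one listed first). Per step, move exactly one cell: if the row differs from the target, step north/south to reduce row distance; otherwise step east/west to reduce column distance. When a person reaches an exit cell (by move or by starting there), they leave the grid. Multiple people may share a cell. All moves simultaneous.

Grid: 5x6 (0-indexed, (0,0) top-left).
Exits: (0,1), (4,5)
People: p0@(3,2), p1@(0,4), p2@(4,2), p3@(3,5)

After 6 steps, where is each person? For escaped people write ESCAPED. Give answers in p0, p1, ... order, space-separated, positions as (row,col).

Step 1: p0:(3,2)->(2,2) | p1:(0,4)->(0,3) | p2:(4,2)->(4,3) | p3:(3,5)->(4,5)->EXIT
Step 2: p0:(2,2)->(1,2) | p1:(0,3)->(0,2) | p2:(4,3)->(4,4) | p3:escaped
Step 3: p0:(1,2)->(0,2) | p1:(0,2)->(0,1)->EXIT | p2:(4,4)->(4,5)->EXIT | p3:escaped
Step 4: p0:(0,2)->(0,1)->EXIT | p1:escaped | p2:escaped | p3:escaped

ESCAPED ESCAPED ESCAPED ESCAPED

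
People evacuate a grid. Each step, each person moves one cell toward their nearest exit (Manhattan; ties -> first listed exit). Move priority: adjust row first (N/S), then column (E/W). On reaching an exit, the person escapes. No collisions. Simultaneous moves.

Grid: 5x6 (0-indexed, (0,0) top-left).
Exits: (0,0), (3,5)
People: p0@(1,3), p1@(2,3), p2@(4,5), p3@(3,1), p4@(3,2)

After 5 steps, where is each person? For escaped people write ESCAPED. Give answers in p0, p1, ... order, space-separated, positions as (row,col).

Step 1: p0:(1,3)->(0,3) | p1:(2,3)->(3,3) | p2:(4,5)->(3,5)->EXIT | p3:(3,1)->(2,1) | p4:(3,2)->(3,3)
Step 2: p0:(0,3)->(0,2) | p1:(3,3)->(3,4) | p2:escaped | p3:(2,1)->(1,1) | p4:(3,3)->(3,4)
Step 3: p0:(0,2)->(0,1) | p1:(3,4)->(3,5)->EXIT | p2:escaped | p3:(1,1)->(0,1) | p4:(3,4)->(3,5)->EXIT
Step 4: p0:(0,1)->(0,0)->EXIT | p1:escaped | p2:escaped | p3:(0,1)->(0,0)->EXIT | p4:escaped

ESCAPED ESCAPED ESCAPED ESCAPED ESCAPED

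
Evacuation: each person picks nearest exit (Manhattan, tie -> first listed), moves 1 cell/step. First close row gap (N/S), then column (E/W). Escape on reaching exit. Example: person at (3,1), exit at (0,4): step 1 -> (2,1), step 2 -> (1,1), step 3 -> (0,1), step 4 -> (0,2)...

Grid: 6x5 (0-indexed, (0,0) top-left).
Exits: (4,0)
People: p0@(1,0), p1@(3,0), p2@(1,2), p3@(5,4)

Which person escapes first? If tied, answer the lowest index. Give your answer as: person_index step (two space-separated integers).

Step 1: p0:(1,0)->(2,0) | p1:(3,0)->(4,0)->EXIT | p2:(1,2)->(2,2) | p3:(5,4)->(4,4)
Step 2: p0:(2,0)->(3,0) | p1:escaped | p2:(2,2)->(3,2) | p3:(4,4)->(4,3)
Step 3: p0:(3,0)->(4,0)->EXIT | p1:escaped | p2:(3,2)->(4,2) | p3:(4,3)->(4,2)
Step 4: p0:escaped | p1:escaped | p2:(4,2)->(4,1) | p3:(4,2)->(4,1)
Step 5: p0:escaped | p1:escaped | p2:(4,1)->(4,0)->EXIT | p3:(4,1)->(4,0)->EXIT
Exit steps: [3, 1, 5, 5]
First to escape: p1 at step 1

Answer: 1 1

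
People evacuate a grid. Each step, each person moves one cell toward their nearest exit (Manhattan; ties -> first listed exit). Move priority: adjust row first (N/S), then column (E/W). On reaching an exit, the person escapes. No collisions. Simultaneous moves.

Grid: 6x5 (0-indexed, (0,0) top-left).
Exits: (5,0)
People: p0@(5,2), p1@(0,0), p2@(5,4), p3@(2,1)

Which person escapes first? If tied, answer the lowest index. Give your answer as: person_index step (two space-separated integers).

Step 1: p0:(5,2)->(5,1) | p1:(0,0)->(1,0) | p2:(5,4)->(5,3) | p3:(2,1)->(3,1)
Step 2: p0:(5,1)->(5,0)->EXIT | p1:(1,0)->(2,0) | p2:(5,3)->(5,2) | p3:(3,1)->(4,1)
Step 3: p0:escaped | p1:(2,0)->(3,0) | p2:(5,2)->(5,1) | p3:(4,1)->(5,1)
Step 4: p0:escaped | p1:(3,0)->(4,0) | p2:(5,1)->(5,0)->EXIT | p3:(5,1)->(5,0)->EXIT
Step 5: p0:escaped | p1:(4,0)->(5,0)->EXIT | p2:escaped | p3:escaped
Exit steps: [2, 5, 4, 4]
First to escape: p0 at step 2

Answer: 0 2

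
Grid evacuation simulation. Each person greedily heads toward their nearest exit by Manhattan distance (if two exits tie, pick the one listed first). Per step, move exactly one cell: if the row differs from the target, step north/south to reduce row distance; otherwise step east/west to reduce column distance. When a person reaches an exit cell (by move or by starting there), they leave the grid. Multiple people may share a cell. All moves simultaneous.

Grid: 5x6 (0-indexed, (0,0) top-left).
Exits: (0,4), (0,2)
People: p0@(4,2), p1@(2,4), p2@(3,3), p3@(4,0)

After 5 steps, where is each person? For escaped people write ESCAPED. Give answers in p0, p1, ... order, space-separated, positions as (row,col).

Step 1: p0:(4,2)->(3,2) | p1:(2,4)->(1,4) | p2:(3,3)->(2,3) | p3:(4,0)->(3,0)
Step 2: p0:(3,2)->(2,2) | p1:(1,4)->(0,4)->EXIT | p2:(2,3)->(1,3) | p3:(3,0)->(2,0)
Step 3: p0:(2,2)->(1,2) | p1:escaped | p2:(1,3)->(0,3) | p3:(2,0)->(1,0)
Step 4: p0:(1,2)->(0,2)->EXIT | p1:escaped | p2:(0,3)->(0,4)->EXIT | p3:(1,0)->(0,0)
Step 5: p0:escaped | p1:escaped | p2:escaped | p3:(0,0)->(0,1)

ESCAPED ESCAPED ESCAPED (0,1)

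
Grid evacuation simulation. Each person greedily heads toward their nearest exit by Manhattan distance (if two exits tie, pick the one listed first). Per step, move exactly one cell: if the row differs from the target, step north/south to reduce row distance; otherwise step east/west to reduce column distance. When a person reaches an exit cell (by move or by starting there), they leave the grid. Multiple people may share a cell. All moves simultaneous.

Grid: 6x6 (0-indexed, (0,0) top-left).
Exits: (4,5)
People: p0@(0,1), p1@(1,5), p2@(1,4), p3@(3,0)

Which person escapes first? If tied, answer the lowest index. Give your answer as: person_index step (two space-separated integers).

Answer: 1 3

Derivation:
Step 1: p0:(0,1)->(1,1) | p1:(1,5)->(2,5) | p2:(1,4)->(2,4) | p3:(3,0)->(4,0)
Step 2: p0:(1,1)->(2,1) | p1:(2,5)->(3,5) | p2:(2,4)->(3,4) | p3:(4,0)->(4,1)
Step 3: p0:(2,1)->(3,1) | p1:(3,5)->(4,5)->EXIT | p2:(3,4)->(4,4) | p3:(4,1)->(4,2)
Step 4: p0:(3,1)->(4,1) | p1:escaped | p2:(4,4)->(4,5)->EXIT | p3:(4,2)->(4,3)
Step 5: p0:(4,1)->(4,2) | p1:escaped | p2:escaped | p3:(4,3)->(4,4)
Step 6: p0:(4,2)->(4,3) | p1:escaped | p2:escaped | p3:(4,4)->(4,5)->EXIT
Step 7: p0:(4,3)->(4,4) | p1:escaped | p2:escaped | p3:escaped
Step 8: p0:(4,4)->(4,5)->EXIT | p1:escaped | p2:escaped | p3:escaped
Exit steps: [8, 3, 4, 6]
First to escape: p1 at step 3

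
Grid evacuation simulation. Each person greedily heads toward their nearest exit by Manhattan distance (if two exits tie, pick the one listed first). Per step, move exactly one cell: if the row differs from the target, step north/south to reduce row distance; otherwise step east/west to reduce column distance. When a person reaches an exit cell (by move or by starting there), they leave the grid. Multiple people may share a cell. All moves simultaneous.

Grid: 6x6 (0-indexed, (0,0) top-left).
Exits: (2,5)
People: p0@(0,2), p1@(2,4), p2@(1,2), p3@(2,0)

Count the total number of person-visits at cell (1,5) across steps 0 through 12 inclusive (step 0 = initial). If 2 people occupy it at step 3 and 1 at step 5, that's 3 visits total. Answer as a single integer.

Answer: 0

Derivation:
Step 0: p0@(0,2) p1@(2,4) p2@(1,2) p3@(2,0) -> at (1,5): 0 [-], cum=0
Step 1: p0@(1,2) p1@ESC p2@(2,2) p3@(2,1) -> at (1,5): 0 [-], cum=0
Step 2: p0@(2,2) p1@ESC p2@(2,3) p3@(2,2) -> at (1,5): 0 [-], cum=0
Step 3: p0@(2,3) p1@ESC p2@(2,4) p3@(2,3) -> at (1,5): 0 [-], cum=0
Step 4: p0@(2,4) p1@ESC p2@ESC p3@(2,4) -> at (1,5): 0 [-], cum=0
Step 5: p0@ESC p1@ESC p2@ESC p3@ESC -> at (1,5): 0 [-], cum=0
Total visits = 0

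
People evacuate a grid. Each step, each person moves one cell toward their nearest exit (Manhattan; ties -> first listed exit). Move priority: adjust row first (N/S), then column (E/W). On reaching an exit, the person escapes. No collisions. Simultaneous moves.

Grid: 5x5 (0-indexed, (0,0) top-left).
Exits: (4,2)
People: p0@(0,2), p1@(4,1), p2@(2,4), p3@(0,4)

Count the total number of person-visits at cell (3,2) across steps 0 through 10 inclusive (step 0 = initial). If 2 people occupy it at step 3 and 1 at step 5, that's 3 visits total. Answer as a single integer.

Step 0: p0@(0,2) p1@(4,1) p2@(2,4) p3@(0,4) -> at (3,2): 0 [-], cum=0
Step 1: p0@(1,2) p1@ESC p2@(3,4) p3@(1,4) -> at (3,2): 0 [-], cum=0
Step 2: p0@(2,2) p1@ESC p2@(4,4) p3@(2,4) -> at (3,2): 0 [-], cum=0
Step 3: p0@(3,2) p1@ESC p2@(4,3) p3@(3,4) -> at (3,2): 1 [p0], cum=1
Step 4: p0@ESC p1@ESC p2@ESC p3@(4,4) -> at (3,2): 0 [-], cum=1
Step 5: p0@ESC p1@ESC p2@ESC p3@(4,3) -> at (3,2): 0 [-], cum=1
Step 6: p0@ESC p1@ESC p2@ESC p3@ESC -> at (3,2): 0 [-], cum=1
Total visits = 1

Answer: 1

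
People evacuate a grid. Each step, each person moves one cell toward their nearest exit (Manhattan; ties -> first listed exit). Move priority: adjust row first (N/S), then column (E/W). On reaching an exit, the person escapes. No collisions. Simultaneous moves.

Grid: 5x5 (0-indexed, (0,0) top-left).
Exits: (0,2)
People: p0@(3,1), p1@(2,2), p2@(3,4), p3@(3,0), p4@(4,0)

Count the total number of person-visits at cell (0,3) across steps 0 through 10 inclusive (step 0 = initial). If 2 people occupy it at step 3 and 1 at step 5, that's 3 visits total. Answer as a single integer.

Step 0: p0@(3,1) p1@(2,2) p2@(3,4) p3@(3,0) p4@(4,0) -> at (0,3): 0 [-], cum=0
Step 1: p0@(2,1) p1@(1,2) p2@(2,4) p3@(2,0) p4@(3,0) -> at (0,3): 0 [-], cum=0
Step 2: p0@(1,1) p1@ESC p2@(1,4) p3@(1,0) p4@(2,0) -> at (0,3): 0 [-], cum=0
Step 3: p0@(0,1) p1@ESC p2@(0,4) p3@(0,0) p4@(1,0) -> at (0,3): 0 [-], cum=0
Step 4: p0@ESC p1@ESC p2@(0,3) p3@(0,1) p4@(0,0) -> at (0,3): 1 [p2], cum=1
Step 5: p0@ESC p1@ESC p2@ESC p3@ESC p4@(0,1) -> at (0,3): 0 [-], cum=1
Step 6: p0@ESC p1@ESC p2@ESC p3@ESC p4@ESC -> at (0,3): 0 [-], cum=1
Total visits = 1

Answer: 1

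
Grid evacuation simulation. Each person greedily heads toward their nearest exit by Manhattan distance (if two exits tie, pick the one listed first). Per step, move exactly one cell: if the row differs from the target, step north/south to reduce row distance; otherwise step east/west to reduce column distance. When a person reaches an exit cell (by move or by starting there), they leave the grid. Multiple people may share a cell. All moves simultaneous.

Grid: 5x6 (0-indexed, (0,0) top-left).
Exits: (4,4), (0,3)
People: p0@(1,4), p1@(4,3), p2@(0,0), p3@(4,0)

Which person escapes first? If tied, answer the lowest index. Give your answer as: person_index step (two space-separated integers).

Step 1: p0:(1,4)->(0,4) | p1:(4,3)->(4,4)->EXIT | p2:(0,0)->(0,1) | p3:(4,0)->(4,1)
Step 2: p0:(0,4)->(0,3)->EXIT | p1:escaped | p2:(0,1)->(0,2) | p3:(4,1)->(4,2)
Step 3: p0:escaped | p1:escaped | p2:(0,2)->(0,3)->EXIT | p3:(4,2)->(4,3)
Step 4: p0:escaped | p1:escaped | p2:escaped | p3:(4,3)->(4,4)->EXIT
Exit steps: [2, 1, 3, 4]
First to escape: p1 at step 1

Answer: 1 1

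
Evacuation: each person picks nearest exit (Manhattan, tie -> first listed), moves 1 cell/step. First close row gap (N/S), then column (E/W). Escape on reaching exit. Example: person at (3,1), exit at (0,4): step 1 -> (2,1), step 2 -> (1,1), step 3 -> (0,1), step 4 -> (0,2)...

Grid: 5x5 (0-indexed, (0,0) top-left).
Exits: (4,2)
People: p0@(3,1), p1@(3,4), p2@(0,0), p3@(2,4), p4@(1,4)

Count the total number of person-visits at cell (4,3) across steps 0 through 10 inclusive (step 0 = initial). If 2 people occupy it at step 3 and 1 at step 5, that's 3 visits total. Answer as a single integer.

Answer: 3

Derivation:
Step 0: p0@(3,1) p1@(3,4) p2@(0,0) p3@(2,4) p4@(1,4) -> at (4,3): 0 [-], cum=0
Step 1: p0@(4,1) p1@(4,4) p2@(1,0) p3@(3,4) p4@(2,4) -> at (4,3): 0 [-], cum=0
Step 2: p0@ESC p1@(4,3) p2@(2,0) p3@(4,4) p4@(3,4) -> at (4,3): 1 [p1], cum=1
Step 3: p0@ESC p1@ESC p2@(3,0) p3@(4,3) p4@(4,4) -> at (4,3): 1 [p3], cum=2
Step 4: p0@ESC p1@ESC p2@(4,0) p3@ESC p4@(4,3) -> at (4,3): 1 [p4], cum=3
Step 5: p0@ESC p1@ESC p2@(4,1) p3@ESC p4@ESC -> at (4,3): 0 [-], cum=3
Step 6: p0@ESC p1@ESC p2@ESC p3@ESC p4@ESC -> at (4,3): 0 [-], cum=3
Total visits = 3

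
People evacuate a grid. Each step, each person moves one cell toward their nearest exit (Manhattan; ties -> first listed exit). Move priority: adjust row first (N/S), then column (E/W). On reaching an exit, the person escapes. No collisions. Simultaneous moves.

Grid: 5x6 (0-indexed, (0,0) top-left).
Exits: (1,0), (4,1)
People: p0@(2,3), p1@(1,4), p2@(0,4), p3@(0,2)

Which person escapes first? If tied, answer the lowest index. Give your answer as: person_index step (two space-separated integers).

Step 1: p0:(2,3)->(1,3) | p1:(1,4)->(1,3) | p2:(0,4)->(1,4) | p3:(0,2)->(1,2)
Step 2: p0:(1,3)->(1,2) | p1:(1,3)->(1,2) | p2:(1,4)->(1,3) | p3:(1,2)->(1,1)
Step 3: p0:(1,2)->(1,1) | p1:(1,2)->(1,1) | p2:(1,3)->(1,2) | p3:(1,1)->(1,0)->EXIT
Step 4: p0:(1,1)->(1,0)->EXIT | p1:(1,1)->(1,0)->EXIT | p2:(1,2)->(1,1) | p3:escaped
Step 5: p0:escaped | p1:escaped | p2:(1,1)->(1,0)->EXIT | p3:escaped
Exit steps: [4, 4, 5, 3]
First to escape: p3 at step 3

Answer: 3 3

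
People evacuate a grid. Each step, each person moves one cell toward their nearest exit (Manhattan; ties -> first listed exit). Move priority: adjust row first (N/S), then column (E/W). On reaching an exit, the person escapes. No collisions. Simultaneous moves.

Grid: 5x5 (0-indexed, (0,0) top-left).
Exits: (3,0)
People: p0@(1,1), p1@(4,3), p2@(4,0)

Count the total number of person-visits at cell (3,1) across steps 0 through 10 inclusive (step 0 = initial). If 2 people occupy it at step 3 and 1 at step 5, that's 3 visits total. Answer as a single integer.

Step 0: p0@(1,1) p1@(4,3) p2@(4,0) -> at (3,1): 0 [-], cum=0
Step 1: p0@(2,1) p1@(3,3) p2@ESC -> at (3,1): 0 [-], cum=0
Step 2: p0@(3,1) p1@(3,2) p2@ESC -> at (3,1): 1 [p0], cum=1
Step 3: p0@ESC p1@(3,1) p2@ESC -> at (3,1): 1 [p1], cum=2
Step 4: p0@ESC p1@ESC p2@ESC -> at (3,1): 0 [-], cum=2
Total visits = 2

Answer: 2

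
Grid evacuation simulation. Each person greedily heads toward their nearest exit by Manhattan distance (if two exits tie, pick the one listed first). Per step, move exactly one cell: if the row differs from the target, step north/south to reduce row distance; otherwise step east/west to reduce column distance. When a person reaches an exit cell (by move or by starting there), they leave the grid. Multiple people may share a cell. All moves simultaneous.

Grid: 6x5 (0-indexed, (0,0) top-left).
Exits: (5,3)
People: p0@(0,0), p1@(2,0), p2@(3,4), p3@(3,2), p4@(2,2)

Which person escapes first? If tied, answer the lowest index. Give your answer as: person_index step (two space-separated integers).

Step 1: p0:(0,0)->(1,0) | p1:(2,0)->(3,0) | p2:(3,4)->(4,4) | p3:(3,2)->(4,2) | p4:(2,2)->(3,2)
Step 2: p0:(1,0)->(2,0) | p1:(3,0)->(4,0) | p2:(4,4)->(5,4) | p3:(4,2)->(5,2) | p4:(3,2)->(4,2)
Step 3: p0:(2,0)->(3,0) | p1:(4,0)->(5,0) | p2:(5,4)->(5,3)->EXIT | p3:(5,2)->(5,3)->EXIT | p4:(4,2)->(5,2)
Step 4: p0:(3,0)->(4,0) | p1:(5,0)->(5,1) | p2:escaped | p3:escaped | p4:(5,2)->(5,3)->EXIT
Step 5: p0:(4,0)->(5,0) | p1:(5,1)->(5,2) | p2:escaped | p3:escaped | p4:escaped
Step 6: p0:(5,0)->(5,1) | p1:(5,2)->(5,3)->EXIT | p2:escaped | p3:escaped | p4:escaped
Step 7: p0:(5,1)->(5,2) | p1:escaped | p2:escaped | p3:escaped | p4:escaped
Step 8: p0:(5,2)->(5,3)->EXIT | p1:escaped | p2:escaped | p3:escaped | p4:escaped
Exit steps: [8, 6, 3, 3, 4]
First to escape: p2 at step 3

Answer: 2 3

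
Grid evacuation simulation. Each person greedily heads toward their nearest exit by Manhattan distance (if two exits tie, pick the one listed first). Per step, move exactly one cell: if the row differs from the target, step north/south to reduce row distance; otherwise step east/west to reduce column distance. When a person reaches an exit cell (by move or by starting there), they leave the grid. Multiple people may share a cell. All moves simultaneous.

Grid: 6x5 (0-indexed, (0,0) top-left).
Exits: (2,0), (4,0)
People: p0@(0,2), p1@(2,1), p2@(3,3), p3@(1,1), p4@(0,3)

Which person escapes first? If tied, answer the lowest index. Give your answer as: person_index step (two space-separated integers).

Step 1: p0:(0,2)->(1,2) | p1:(2,1)->(2,0)->EXIT | p2:(3,3)->(2,3) | p3:(1,1)->(2,1) | p4:(0,3)->(1,3)
Step 2: p0:(1,2)->(2,2) | p1:escaped | p2:(2,3)->(2,2) | p3:(2,1)->(2,0)->EXIT | p4:(1,3)->(2,3)
Step 3: p0:(2,2)->(2,1) | p1:escaped | p2:(2,2)->(2,1) | p3:escaped | p4:(2,3)->(2,2)
Step 4: p0:(2,1)->(2,0)->EXIT | p1:escaped | p2:(2,1)->(2,0)->EXIT | p3:escaped | p4:(2,2)->(2,1)
Step 5: p0:escaped | p1:escaped | p2:escaped | p3:escaped | p4:(2,1)->(2,0)->EXIT
Exit steps: [4, 1, 4, 2, 5]
First to escape: p1 at step 1

Answer: 1 1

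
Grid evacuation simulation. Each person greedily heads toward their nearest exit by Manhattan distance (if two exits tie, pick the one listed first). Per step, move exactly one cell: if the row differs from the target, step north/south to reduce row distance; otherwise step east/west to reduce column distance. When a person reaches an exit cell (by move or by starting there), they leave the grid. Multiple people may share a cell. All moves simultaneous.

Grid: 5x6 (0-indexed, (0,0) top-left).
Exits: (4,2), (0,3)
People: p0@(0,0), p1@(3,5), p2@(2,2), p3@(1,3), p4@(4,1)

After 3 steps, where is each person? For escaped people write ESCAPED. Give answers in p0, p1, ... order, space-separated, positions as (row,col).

Step 1: p0:(0,0)->(0,1) | p1:(3,5)->(4,5) | p2:(2,2)->(3,2) | p3:(1,3)->(0,3)->EXIT | p4:(4,1)->(4,2)->EXIT
Step 2: p0:(0,1)->(0,2) | p1:(4,5)->(4,4) | p2:(3,2)->(4,2)->EXIT | p3:escaped | p4:escaped
Step 3: p0:(0,2)->(0,3)->EXIT | p1:(4,4)->(4,3) | p2:escaped | p3:escaped | p4:escaped

ESCAPED (4,3) ESCAPED ESCAPED ESCAPED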